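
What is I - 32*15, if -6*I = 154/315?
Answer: -64811/135 ≈ -480.08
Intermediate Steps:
I = -11/135 (I = -77/(3*315) = -1/6*22/45 = -11/135 ≈ -0.081481)
I - 32*15 = -11/135 - 32*15 = -11/135 - 1*480 = -11/135 - 480 = -64811/135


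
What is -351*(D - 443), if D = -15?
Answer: 160758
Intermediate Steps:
-351*(D - 443) = -351*(-15 - 443) = -351*(-458) = -1*(-160758) = 160758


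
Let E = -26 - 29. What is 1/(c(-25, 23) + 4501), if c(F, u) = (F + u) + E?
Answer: 1/4444 ≈ 0.00022502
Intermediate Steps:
E = -55
c(F, u) = -55 + F + u (c(F, u) = (F + u) - 55 = -55 + F + u)
1/(c(-25, 23) + 4501) = 1/((-55 - 25 + 23) + 4501) = 1/(-57 + 4501) = 1/4444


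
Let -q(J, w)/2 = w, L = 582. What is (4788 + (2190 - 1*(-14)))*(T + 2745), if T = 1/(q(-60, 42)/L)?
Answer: 134012168/7 ≈ 1.9145e+7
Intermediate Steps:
q(J, w) = -2*w
T = -97/14 (T = 1/(-2*42/582) = 1/(-84*1/582) = 1/(-14/97) = -97/14 ≈ -6.9286)
(4788 + (2190 - 1*(-14)))*(T + 2745) = (4788 + (2190 - 1*(-14)))*(-97/14 + 2745) = (4788 + (2190 + 14))*(38333/14) = (4788 + 2204)*(38333/14) = 6992*(38333/14) = 134012168/7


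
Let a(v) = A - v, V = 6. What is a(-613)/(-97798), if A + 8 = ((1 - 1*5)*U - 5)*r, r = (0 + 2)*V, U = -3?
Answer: -689/97798 ≈ -0.0070451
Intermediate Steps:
r = 12 (r = (0 + 2)*6 = 2*6 = 12)
A = 76 (A = -8 + ((1 - 1*5)*(-3) - 5)*12 = -8 + ((1 - 5)*(-3) - 5)*12 = -8 + (-4*(-3) - 5)*12 = -8 + (12 - 5)*12 = -8 + 7*12 = -8 + 84 = 76)
a(v) = 76 - v
a(-613)/(-97798) = (76 - 1*(-613))/(-97798) = (76 + 613)*(-1/97798) = 689*(-1/97798) = -689/97798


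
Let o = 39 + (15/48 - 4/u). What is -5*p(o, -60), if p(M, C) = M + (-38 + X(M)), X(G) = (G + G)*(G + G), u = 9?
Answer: -156654545/5184 ≈ -30219.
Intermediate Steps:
X(G) = 4*G² (X(G) = (2*G)*(2*G) = 4*G²)
o = 5597/144 (o = 39 + (15/48 - 4/9) = 39 + (15*(1/48) - 4*⅑) = 39 + (5/16 - 4/9) = 39 - 19/144 = 5597/144 ≈ 38.868)
p(M, C) = -38 + M + 4*M² (p(M, C) = M + (-38 + 4*M²) = -38 + M + 4*M²)
-5*p(o, -60) = -5*(-38 + 5597/144 + 4*(5597/144)²) = -5*(-38 + 5597/144 + 4*(31326409/20736)) = -5*(-38 + 5597/144 + 31326409/5184) = -5*31330909/5184 = -156654545/5184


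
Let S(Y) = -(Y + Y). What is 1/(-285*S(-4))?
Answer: -1/2280 ≈ -0.00043860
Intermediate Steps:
S(Y) = -2*Y
1/(-285*S(-4)) = 1/(-(-570)*(-4)) = 1/(-285*8) = 1/(-2280) = -1/2280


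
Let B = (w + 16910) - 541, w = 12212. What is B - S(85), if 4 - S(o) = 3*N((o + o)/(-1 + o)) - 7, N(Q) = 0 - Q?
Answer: 399895/14 ≈ 28564.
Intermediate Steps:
N(Q) = -Q
S(o) = 11 + 6*o/(-1 + o) (S(o) = 4 - (3*(-(o + o)/(-1 + o)) - 7) = 4 - (3*(-2*o/(-1 + o)) - 7) = 4 - (-6*o/(-1 + o) - 7) = 4 - (-7 - 6*o/(-1 + o)) = 4 + (7 + 6*o/(-1 + o)) = 11 + 6*o/(-1 + o))
B = 28581 (B = (12212 + 16910) - 541 = 29122 - 541 = 28581)
B - S(85) = 28581 - (-11 + 17*85)/(-1 + 85) = 28581 - (-11 + 1445)/84 = 28581 - 1434/84 = 28581 - 1*239/14 = 28581 - 239/14 = 399895/14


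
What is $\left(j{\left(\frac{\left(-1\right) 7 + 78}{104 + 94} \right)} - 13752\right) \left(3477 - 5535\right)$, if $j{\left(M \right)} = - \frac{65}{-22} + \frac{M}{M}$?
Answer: $\frac{311228253}{11} \approx 2.8293 \cdot 10^{7}$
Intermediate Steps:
$j{\left(M \right)} = \frac{87}{22}$ ($j{\left(M \right)} = \left(-65\right) \left(- \frac{1}{22}\right) + 1 = \frac{65}{22} + 1 = \frac{87}{22}$)
$\left(j{\left(\frac{\left(-1\right) 7 + 78}{104 + 94} \right)} - 13752\right) \left(3477 - 5535\right) = \left(\frac{87}{22} - 13752\right) \left(3477 - 5535\right) = \left(- \frac{302457}{22}\right) \left(-2058\right) = \frac{311228253}{11}$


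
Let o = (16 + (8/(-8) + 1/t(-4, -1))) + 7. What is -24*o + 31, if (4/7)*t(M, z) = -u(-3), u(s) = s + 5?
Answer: -3431/7 ≈ -490.14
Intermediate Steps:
u(s) = 5 + s
t(M, z) = -7/2 (t(M, z) = 7*(-(5 - 3))/4 = 7*(-1*2)/4 = (7/4)*(-2) = -7/2)
o = 152/7 (o = (16 + (8/(-8) + 1/(-7/2))) + 7 = (16 + (8*(-⅛) + 1*(-2/7))) + 7 = (16 + (-1 - 2/7)) + 7 = (16 - 9/7) + 7 = 103/7 + 7 = 152/7 ≈ 21.714)
-24*o + 31 = -24*152/7 + 31 = -3648/7 + 31 = -3431/7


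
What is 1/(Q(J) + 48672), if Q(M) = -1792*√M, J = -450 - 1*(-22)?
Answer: 1521/116980768 + 7*I*√107/7311298 ≈ 1.3002e-5 + 9.9037e-6*I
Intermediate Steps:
J = -428 (J = -450 + 22 = -428)
1/(Q(J) + 48672) = 1/(-3584*I*√107 + 48672) = 1/(48672 - 3584*I*√107)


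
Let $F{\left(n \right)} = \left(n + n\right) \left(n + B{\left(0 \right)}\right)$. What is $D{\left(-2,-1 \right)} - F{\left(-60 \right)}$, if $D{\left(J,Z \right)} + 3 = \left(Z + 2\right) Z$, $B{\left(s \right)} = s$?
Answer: $-7204$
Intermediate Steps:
$D{\left(J,Z \right)} = -3 + Z \left(2 + Z\right)$ ($D{\left(J,Z \right)} = -3 + \left(Z + 2\right) Z = -3 + \left(2 + Z\right) Z = -3 + Z \left(2 + Z\right)$)
$F{\left(n \right)} = 2 n^{2}$ ($F{\left(n \right)} = \left(n + n\right) \left(n + 0\right) = 2 n n = 2 n^{2}$)
$D{\left(-2,-1 \right)} - F{\left(-60 \right)} = \left(-3 + \left(-1\right)^{2} + 2 \left(-1\right)\right) - 2 \left(-60\right)^{2} = \left(-3 + 1 - 2\right) - 2 \cdot 3600 = -4 - 7200 = -7204$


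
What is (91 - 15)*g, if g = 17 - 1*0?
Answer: 1292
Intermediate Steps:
g = 17 (g = 17 + 0 = 17)
(91 - 15)*g = (91 - 15)*17 = 76*17 = 1292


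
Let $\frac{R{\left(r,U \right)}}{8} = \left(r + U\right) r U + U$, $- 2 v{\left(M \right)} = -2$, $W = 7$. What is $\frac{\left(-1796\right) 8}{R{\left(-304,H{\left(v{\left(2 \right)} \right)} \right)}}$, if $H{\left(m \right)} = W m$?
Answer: $- \frac{1796}{632023} \approx -0.0028417$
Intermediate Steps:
$v{\left(M \right)} = 1$ ($v{\left(M \right)} = \left(- \frac{1}{2}\right) \left(-2\right) = 1$)
$H{\left(m \right)} = 7 m$
$R{\left(r,U \right)} = 8 U + 8 U r \left(U + r\right)$ ($R{\left(r,U \right)} = 8 \left(\left(r + U\right) r U + U\right) = 8 \left(\left(U + r\right) r U + U\right) = 8 \left(r \left(U + r\right) U + U\right) = 8 \left(U r \left(U + r\right) + U\right) = 8 \left(U + U r \left(U + r\right)\right) = 8 U + 8 U r \left(U + r\right)$)
$\frac{\left(-1796\right) 8}{R{\left(-304,H{\left(v{\left(2 \right)} \right)} \right)}} = \frac{\left(-1796\right) 8}{8 \cdot 7 \cdot 1 \left(1 + \left(-304\right)^{2} + 7 \cdot 1 \left(-304\right)\right)} = - \frac{14368}{8 \cdot 7 \left(1 + 92416 + 7 \left(-304\right)\right)} = - \frac{14368}{8 \cdot 7 \left(1 + 92416 - 2128\right)} = - \frac{14368}{8 \cdot 7 \cdot 90289} = - \frac{14368}{5056184} = \left(-14368\right) \frac{1}{5056184} = - \frac{1796}{632023}$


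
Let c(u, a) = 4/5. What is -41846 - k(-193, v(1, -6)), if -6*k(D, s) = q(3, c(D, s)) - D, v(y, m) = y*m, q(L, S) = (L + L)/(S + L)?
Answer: -4766747/114 ≈ -41814.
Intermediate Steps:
c(u, a) = ⅘ (c(u, a) = 4*(⅕) = ⅘)
q(L, S) = 2*L/(L + S) (q(L, S) = (2*L)/(L + S) = 2*L/(L + S))
v(y, m) = m*y
k(D, s) = -5/19 + D/6 (k(D, s) = -(2*3/(3 + ⅘) - D)/6 = -(2*3/(19/5) - D)/6 = -(2*3*(5/19) - D)/6 = -(30/19 - D)/6 = -5/19 + D/6)
-41846 - k(-193, v(1, -6)) = -41846 - (-5/19 + (⅙)*(-193)) = -41846 - (-5/19 - 193/6) = -41846 - 1*(-3697/114) = -41846 + 3697/114 = -4766747/114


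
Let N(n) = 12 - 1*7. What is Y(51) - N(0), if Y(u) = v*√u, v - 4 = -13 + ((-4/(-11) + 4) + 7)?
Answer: -5 + 26*√51/11 ≈ 11.880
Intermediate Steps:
v = 26/11 (v = 4 + (-13 + ((-4/(-11) + 4) + 7)) = 4 + (-13 + ((-4*(-1/11) + 4) + 7)) = 4 + (-13 + ((4/11 + 4) + 7)) = 4 + (-13 + (48/11 + 7)) = 4 + (-13 + 125/11) = 4 - 18/11 = 26/11 ≈ 2.3636)
N(n) = 5 (N(n) = 12 - 7 = 5)
Y(u) = 26*√u/11
Y(51) - N(0) = 26*√51/11 - 1*5 = 26*√51/11 - 5 = -5 + 26*√51/11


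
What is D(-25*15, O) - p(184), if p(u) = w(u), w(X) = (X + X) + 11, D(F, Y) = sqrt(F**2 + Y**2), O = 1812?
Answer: -379 + 3*sqrt(380441) ≈ 1471.4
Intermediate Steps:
w(X) = 11 + 2*X (w(X) = 2*X + 11 = 11 + 2*X)
p(u) = 11 + 2*u
D(-25*15, O) - p(184) = sqrt((-25*15)**2 + 1812**2) - (11 + 2*184) = sqrt((-375)**2 + 3283344) - (11 + 368) = sqrt(140625 + 3283344) - 1*379 = sqrt(3423969) - 379 = 3*sqrt(380441) - 379 = -379 + 3*sqrt(380441)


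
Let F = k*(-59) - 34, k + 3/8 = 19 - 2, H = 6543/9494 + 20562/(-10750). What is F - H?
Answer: -206907543119/204121000 ≈ -1013.7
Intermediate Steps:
H = -62439189/51030250 (H = 6543*(1/9494) + 20562*(-1/10750) = 6543/9494 - 10281/5375 = -62439189/51030250 ≈ -1.2236)
k = 133/8 (k = -3/8 + (19 - 2) = -3/8 + 17 = 133/8 ≈ 16.625)
F = -8119/8 (F = (133/8)*(-59) - 34 = -7847/8 - 34 = -8119/8 ≈ -1014.9)
F - H = -8119/8 - 1*(-62439189/51030250) = -8119/8 + 62439189/51030250 = -206907543119/204121000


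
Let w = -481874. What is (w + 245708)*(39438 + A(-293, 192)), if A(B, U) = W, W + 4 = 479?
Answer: -9426093558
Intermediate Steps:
W = 475 (W = -4 + 479 = 475)
A(B, U) = 475
(w + 245708)*(39438 + A(-293, 192)) = (-481874 + 245708)*(39438 + 475) = -236166*39913 = -9426093558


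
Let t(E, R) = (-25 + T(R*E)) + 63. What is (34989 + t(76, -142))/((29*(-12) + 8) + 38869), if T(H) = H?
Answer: 24235/38529 ≈ 0.62901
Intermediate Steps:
t(E, R) = 38 + E*R (t(E, R) = (-25 + R*E) + 63 = (-25 + E*R) + 63 = 38 + E*R)
(34989 + t(76, -142))/((29*(-12) + 8) + 38869) = (34989 + (38 + 76*(-142)))/((29*(-12) + 8) + 38869) = (34989 + (38 - 10792))/((-348 + 8) + 38869) = (34989 - 10754)/(-340 + 38869) = 24235/38529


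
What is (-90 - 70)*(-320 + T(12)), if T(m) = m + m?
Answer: 47360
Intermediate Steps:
T(m) = 2*m
(-90 - 70)*(-320 + T(12)) = (-90 - 70)*(-320 + 2*12) = -160*(-320 + 24) = -160*(-296) = 47360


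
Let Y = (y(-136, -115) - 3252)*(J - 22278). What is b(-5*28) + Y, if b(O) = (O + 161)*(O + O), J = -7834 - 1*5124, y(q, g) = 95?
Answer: 111234172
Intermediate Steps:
J = -12958 (J = -7834 - 5124 = -12958)
b(O) = 2*O*(161 + O) (b(O) = (161 + O)*(2*O) = 2*O*(161 + O))
Y = 111240052 (Y = (95 - 3252)*(-12958 - 22278) = -3157*(-35236) = 111240052)
b(-5*28) + Y = 2*(-5*28)*(161 - 5*28) + 111240052 = 2*(-140)*(161 - 140) + 111240052 = 2*(-140)*21 + 111240052 = -5880 + 111240052 = 111234172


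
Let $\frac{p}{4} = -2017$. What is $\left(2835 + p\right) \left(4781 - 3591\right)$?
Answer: $-6227270$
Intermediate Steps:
$p = -8068$ ($p = 4 \left(-2017\right) = -8068$)
$\left(2835 + p\right) \left(4781 - 3591\right) = \left(2835 - 8068\right) \left(4781 - 3591\right) = \left(-5233\right) 1190 = -6227270$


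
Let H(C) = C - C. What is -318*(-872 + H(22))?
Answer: 277296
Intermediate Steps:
H(C) = 0
-318*(-872 + H(22)) = -318*(-872 + 0) = -318*(-872) = 277296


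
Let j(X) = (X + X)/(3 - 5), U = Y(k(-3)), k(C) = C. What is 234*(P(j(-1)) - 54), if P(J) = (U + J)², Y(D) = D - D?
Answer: -12402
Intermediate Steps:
Y(D) = 0
U = 0
j(X) = -X (j(X) = (2*X)/(-2) = (2*X)*(-½) = -X)
P(J) = J² (P(J) = (0 + J)² = J²)
234*(P(j(-1)) - 54) = 234*((-1*(-1))² - 54) = 234*(1² - 54) = 234*(1 - 54) = 234*(-53) = -12402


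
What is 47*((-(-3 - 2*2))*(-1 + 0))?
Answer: -329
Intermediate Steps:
47*((-(-3 - 2*2))*(-1 + 0)) = 47*(-(-3 - 4)*(-1)) = 47*(-1*(-7)*(-1)) = 47*(7*(-1)) = 47*(-7) = -329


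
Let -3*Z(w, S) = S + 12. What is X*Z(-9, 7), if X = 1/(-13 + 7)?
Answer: 19/18 ≈ 1.0556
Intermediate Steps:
Z(w, S) = -4 - S/3 (Z(w, S) = -(S + 12)/3 = -(12 + S)/3 = -4 - S/3)
X = -⅙ (X = 1/(-6) = -⅙ ≈ -0.16667)
X*Z(-9, 7) = -(-4 - ⅓*7)/6 = -(-4 - 7/3)/6 = -⅙*(-19/3) = 19/18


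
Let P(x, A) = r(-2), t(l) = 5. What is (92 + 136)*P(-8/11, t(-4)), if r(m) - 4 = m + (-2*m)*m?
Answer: -1368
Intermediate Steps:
r(m) = 4 + m - 2*m² (r(m) = 4 + (m + (-2*m)*m) = 4 + (m - 2*m²) = 4 + m - 2*m²)
P(x, A) = -6 (P(x, A) = 4 - 2 - 2*(-2)² = 4 - 2 - 2*4 = 4 - 2 - 8 = -6)
(92 + 136)*P(-8/11, t(-4)) = (92 + 136)*(-6) = 228*(-6) = -1368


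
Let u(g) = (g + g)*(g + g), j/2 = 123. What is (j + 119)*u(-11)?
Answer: 176660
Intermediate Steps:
j = 246 (j = 2*123 = 246)
u(g) = 4*g² (u(g) = (2*g)*(2*g) = 4*g²)
(j + 119)*u(-11) = (246 + 119)*(4*(-11)²) = 365*(4*121) = 365*484 = 176660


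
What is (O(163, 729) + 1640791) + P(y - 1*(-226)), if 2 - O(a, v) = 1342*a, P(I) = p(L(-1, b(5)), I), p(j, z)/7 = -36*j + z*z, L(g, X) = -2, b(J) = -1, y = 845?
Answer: 9451838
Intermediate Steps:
p(j, z) = -252*j + 7*z**2 (p(j, z) = 7*(-36*j + z*z) = 7*(-36*j + z**2) = 7*(z**2 - 36*j) = -252*j + 7*z**2)
P(I) = 504 + 7*I**2 (P(I) = -252*(-2) + 7*I**2 = 504 + 7*I**2)
O(a, v) = 2 - 1342*a
(O(163, 729) + 1640791) + P(y - 1*(-226)) = ((2 - 1342*163) + 1640791) + (504 + 7*(845 - 1*(-226))**2) = ((2 - 218746) + 1640791) + (504 + 7*(845 + 226)**2) = (-218744 + 1640791) + (504 + 7*1071**2) = 1422047 + (504 + 7*1147041) = 1422047 + (504 + 8029287) = 1422047 + 8029791 = 9451838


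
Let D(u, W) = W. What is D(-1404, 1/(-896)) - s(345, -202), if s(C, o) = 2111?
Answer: -1891457/896 ≈ -2111.0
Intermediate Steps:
D(-1404, 1/(-896)) - s(345, -202) = 1/(-896) - 1*2111 = -1/896 - 2111 = -1891457/896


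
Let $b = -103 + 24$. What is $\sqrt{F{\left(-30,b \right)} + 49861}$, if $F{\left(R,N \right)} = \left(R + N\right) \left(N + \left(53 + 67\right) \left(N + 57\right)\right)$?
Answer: $2 \sqrt{86558} \approx 588.42$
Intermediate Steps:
$b = -79$
$F{\left(R,N \right)} = \left(6840 + 121 N\right) \left(N + R\right)$ ($F{\left(R,N \right)} = \left(N + R\right) \left(N + 120 \left(57 + N\right)\right) = \left(N + R\right) \left(N + \left(6840 + 120 N\right)\right) = \left(N + R\right) \left(6840 + 121 N\right) = \left(6840 + 121 N\right) \left(N + R\right)$)
$\sqrt{F{\left(-30,b \right)} + 49861} = \sqrt{\left(121 \left(-79\right)^{2} + 6840 \left(-79\right) + 6840 \left(-30\right) + 121 \left(-79\right) \left(-30\right)\right) + 49861} = \sqrt{\left(121 \cdot 6241 - 540360 - 205200 + 286770\right) + 49861} = \sqrt{\left(755161 - 540360 - 205200 + 286770\right) + 49861} = \sqrt{296371 + 49861} = \sqrt{346232} = 2 \sqrt{86558}$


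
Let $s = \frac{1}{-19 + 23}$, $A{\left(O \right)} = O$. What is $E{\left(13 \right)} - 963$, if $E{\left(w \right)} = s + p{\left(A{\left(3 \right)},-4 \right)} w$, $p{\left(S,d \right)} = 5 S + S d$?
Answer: $- \frac{3695}{4} \approx -923.75$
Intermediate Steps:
$s = \frac{1}{4} \approx 0.25$
$E{\left(w \right)} = \frac{1}{4} + 3 w$ ($E{\left(w \right)} = \frac{1}{4} + 3 \left(5 - 4\right) w = \frac{1}{4} + 3 \cdot 1 w = \frac{1}{4} + 3 w$)
$E{\left(13 \right)} - 963 = \left(\frac{1}{4} + 3 \cdot 13\right) - 963 = \left(\frac{1}{4} + 39\right) - 963 = \frac{157}{4} - 963 = - \frac{3695}{4}$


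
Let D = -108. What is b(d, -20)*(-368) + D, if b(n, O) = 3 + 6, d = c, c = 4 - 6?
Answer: -3420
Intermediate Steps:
c = -2
d = -2
b(n, O) = 9
b(d, -20)*(-368) + D = 9*(-368) - 108 = -3312 - 108 = -3420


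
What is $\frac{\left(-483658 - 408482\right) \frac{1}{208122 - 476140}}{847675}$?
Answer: $\frac{89214}{22719215815} \approx 3.9268 \cdot 10^{-6}$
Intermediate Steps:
$\frac{\left(-483658 - 408482\right) \frac{1}{208122 - 476140}}{847675} = - \frac{892140}{-268018} \cdot \frac{1}{847675} = \left(-892140\right) \left(- \frac{1}{268018}\right) \frac{1}{847675} = \frac{446070}{134009} \cdot \frac{1}{847675} = \frac{89214}{22719215815}$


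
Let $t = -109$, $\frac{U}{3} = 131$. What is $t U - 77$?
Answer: $-42914$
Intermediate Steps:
$U = 393$ ($U = 3 \cdot 131 = 393$)
$t U - 77 = \left(-109\right) 393 - 77 = -42837 - 77 = -42914$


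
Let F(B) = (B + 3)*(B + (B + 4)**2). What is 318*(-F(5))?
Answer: -218784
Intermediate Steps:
F(B) = (3 + B)*(B + (4 + B)**2)
318*(-F(5)) = 318*(-(48 + 5**3 + 12*5**2 + 43*5)) = 318*(-(48 + 125 + 12*25 + 215)) = 318*(-(48 + 125 + 300 + 215)) = 318*(-1*688) = 318*(-688) = -218784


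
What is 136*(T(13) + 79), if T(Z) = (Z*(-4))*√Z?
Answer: 10744 - 7072*√13 ≈ -14754.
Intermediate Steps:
T(Z) = -4*Z^(3/2) (T(Z) = (-4*Z)*√Z = -4*Z^(3/2))
136*(T(13) + 79) = 136*(-52*√13 + 79) = 136*(79 - 52*√13) = 10744 - 7072*√13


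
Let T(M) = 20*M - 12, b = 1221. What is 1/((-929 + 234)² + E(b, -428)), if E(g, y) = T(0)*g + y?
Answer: 1/467945 ≈ 2.1370e-6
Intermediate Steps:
T(M) = -12 + 20*M
E(g, y) = y - 12*g (E(g, y) = (-12 + 20*0)*g + y = (-12 + 0)*g + y = -12*g + y = y - 12*g)
1/((-929 + 234)² + E(b, -428)) = 1/((-929 + 234)² + (-428 - 12*1221)) = 1/((-695)² + (-428 - 14652)) = 1/(483025 - 15080) = 1/467945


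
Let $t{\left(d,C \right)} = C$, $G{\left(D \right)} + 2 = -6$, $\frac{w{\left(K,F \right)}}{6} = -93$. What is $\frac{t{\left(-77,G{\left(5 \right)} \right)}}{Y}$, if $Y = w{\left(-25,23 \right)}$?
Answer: $\frac{4}{279} \approx 0.014337$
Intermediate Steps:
$w{\left(K,F \right)} = -558$ ($w{\left(K,F \right)} = 6 \left(-93\right) = -558$)
$Y = -558$
$G{\left(D \right)} = -8$ ($G{\left(D \right)} = -2 - 6 = -8$)
$\frac{t{\left(-77,G{\left(5 \right)} \right)}}{Y} = - \frac{8}{-558} = \left(-8\right) \left(- \frac{1}{558}\right) = \frac{4}{279}$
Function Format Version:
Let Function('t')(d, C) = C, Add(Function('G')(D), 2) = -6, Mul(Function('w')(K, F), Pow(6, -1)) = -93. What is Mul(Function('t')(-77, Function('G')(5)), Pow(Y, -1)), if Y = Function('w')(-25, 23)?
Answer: Rational(4, 279) ≈ 0.014337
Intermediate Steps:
Function('w')(K, F) = -558 (Function('w')(K, F) = Mul(6, -93) = -558)
Y = -558
Function('G')(D) = -8 (Function('G')(D) = Add(-2, -6) = -8)
Mul(Function('t')(-77, Function('G')(5)), Pow(Y, -1)) = Mul(-8, Pow(-558, -1)) = Mul(-8, Rational(-1, 558)) = Rational(4, 279)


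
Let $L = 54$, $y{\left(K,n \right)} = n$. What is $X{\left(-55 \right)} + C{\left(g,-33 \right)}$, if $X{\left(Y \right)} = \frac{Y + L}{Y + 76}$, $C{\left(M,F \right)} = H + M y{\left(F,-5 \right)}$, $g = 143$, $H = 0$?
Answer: $- \frac{15016}{21} \approx -715.05$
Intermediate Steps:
$C{\left(M,F \right)} = - 5 M$ ($C{\left(M,F \right)} = 0 + M \left(-5\right) = 0 - 5 M = - 5 M$)
$X{\left(Y \right)} = \frac{54 + Y}{76 + Y}$ ($X{\left(Y \right)} = \frac{Y + 54}{Y + 76} = \frac{54 + Y}{76 + Y}$)
$X{\left(-55 \right)} + C{\left(g,-33 \right)} = \frac{54 - 55}{76 - 55} - 715 = \frac{1}{21} \left(-1\right) - 715 = - \frac{1}{21} - 715 = - \frac{15016}{21}$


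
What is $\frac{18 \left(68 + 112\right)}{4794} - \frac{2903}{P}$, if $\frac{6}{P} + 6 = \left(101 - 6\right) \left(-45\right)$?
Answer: $\frac{3309923299}{1598} \approx 2.0713 \cdot 10^{6}$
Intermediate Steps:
$P = - \frac{2}{1427}$ ($P = \frac{6}{-6 + \left(101 - 6\right) \left(-45\right)} = \frac{6}{-6 + 95 \left(-45\right)} = \frac{6}{-6 - 4275} = \frac{6}{-4281} = 6 \left(- \frac{1}{4281}\right) = - \frac{2}{1427} \approx -0.0014015$)
$\frac{18 \left(68 + 112\right)}{4794} - \frac{2903}{P} = \frac{18 \left(68 + 112\right)}{4794} - \frac{2903}{- \frac{2}{1427}} = 18 \cdot 180 \cdot \frac{1}{4794} - - \frac{4142581}{2} = 3240 \cdot \frac{1}{4794} + \frac{4142581}{2} = \frac{540}{799} + \frac{4142581}{2} = \frac{3309923299}{1598}$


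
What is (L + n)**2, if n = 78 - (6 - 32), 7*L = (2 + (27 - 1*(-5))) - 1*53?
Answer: 502681/49 ≈ 10259.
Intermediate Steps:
L = -19/7 (L = ((2 + (27 - 1*(-5))) - 1*53)/7 = ((2 + (27 + 5)) - 53)/7 = ((2 + 32) - 53)/7 = (34 - 53)/7 = (1/7)*(-19) = -19/7 ≈ -2.7143)
n = 104 (n = 78 - 1*(-26) = 78 + 26 = 104)
(L + n)**2 = (-19/7 + 104)**2 = (709/7)**2 = 502681/49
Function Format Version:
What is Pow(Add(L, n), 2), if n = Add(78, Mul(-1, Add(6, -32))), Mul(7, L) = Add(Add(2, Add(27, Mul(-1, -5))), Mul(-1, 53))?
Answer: Rational(502681, 49) ≈ 10259.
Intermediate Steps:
L = Rational(-19, 7) (L = Mul(Rational(1, 7), Add(Add(2, Add(27, Mul(-1, -5))), Mul(-1, 53))) = Mul(Rational(1, 7), Add(Add(2, Add(27, 5)), -53)) = Mul(Rational(1, 7), Add(Add(2, 32), -53)) = Mul(Rational(1, 7), Add(34, -53)) = Mul(Rational(1, 7), -19) = Rational(-19, 7) ≈ -2.7143)
n = 104 (n = Add(78, Mul(-1, -26)) = Add(78, 26) = 104)
Pow(Add(L, n), 2) = Pow(Add(Rational(-19, 7), 104), 2) = Pow(Rational(709, 7), 2) = Rational(502681, 49)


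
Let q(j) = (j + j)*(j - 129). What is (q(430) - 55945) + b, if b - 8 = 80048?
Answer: 282971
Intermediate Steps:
b = 80056 (b = 8 + 80048 = 80056)
q(j) = 2*j*(-129 + j) (q(j) = (2*j)*(-129 + j) = 2*j*(-129 + j))
(q(430) - 55945) + b = (2*430*(-129 + 430) - 55945) + 80056 = (2*430*301 - 55945) + 80056 = (258860 - 55945) + 80056 = 202915 + 80056 = 282971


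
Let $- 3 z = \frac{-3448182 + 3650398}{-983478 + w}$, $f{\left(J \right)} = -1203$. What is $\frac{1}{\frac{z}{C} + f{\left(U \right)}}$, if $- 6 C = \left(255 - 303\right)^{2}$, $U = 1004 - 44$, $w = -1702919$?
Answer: $- \frac{55263024}{66481421483} \approx -0.00083125$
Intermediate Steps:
$U = 960$
$z = \frac{28888}{1151313}$ ($z = - \frac{\left(-3448182 + 3650398\right) \frac{1}{-983478 - 1702919}}{3} = - \frac{202216 \frac{1}{-2686397}}{3} = - \frac{202216 \left(- \frac{1}{2686397}\right)}{3} = \left(- \frac{1}{3}\right) \left(- \frac{28888}{383771}\right) = \frac{28888}{1151313} \approx 0.025091$)
$C = -384$ ($C = - \frac{\left(255 - 303\right)^{2}}{6} = - \frac{\left(-48\right)^{2}}{6} = \left(- \frac{1}{6}\right) 2304 = -384$)
$\frac{1}{\frac{z}{C} + f{\left(U \right)}} = \frac{1}{\frac{28888}{1151313 \left(-384\right)} - 1203} = \frac{1}{\frac{28888}{1151313} \left(- \frac{1}{384}\right) - 1203} = \frac{1}{- \frac{3611}{55263024} - 1203} = \frac{1}{- \frac{66481421483}{55263024}} = - \frac{55263024}{66481421483}$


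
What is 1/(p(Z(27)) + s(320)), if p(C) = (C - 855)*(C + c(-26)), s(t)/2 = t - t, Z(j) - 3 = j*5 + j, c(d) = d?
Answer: -1/95910 ≈ -1.0426e-5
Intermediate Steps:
Z(j) = 3 + 6*j (Z(j) = 3 + (j*5 + j) = 3 + (5*j + j) = 3 + 6*j)
s(t) = 0 (s(t) = 2*(t - t) = 2*0 = 0)
p(C) = (-855 + C)*(-26 + C) (p(C) = (C - 855)*(C - 26) = (-855 + C)*(-26 + C))
1/(p(Z(27)) + s(320)) = 1/((22230 + (3 + 6*27)**2 - 881*(3 + 6*27)) + 0) = 1/((22230 + (3 + 162)**2 - 881*(3 + 162)) + 0) = 1/((22230 + 165**2 - 881*165) + 0) = 1/((22230 + 27225 - 145365) + 0) = 1/(-95910 + 0) = 1/(-95910) = -1/95910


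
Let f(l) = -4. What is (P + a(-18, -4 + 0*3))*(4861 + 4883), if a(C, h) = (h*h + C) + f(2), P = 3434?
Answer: 33402432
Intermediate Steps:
a(C, h) = -4 + C + h**2 (a(C, h) = (h*h + C) - 4 = (h**2 + C) - 4 = (C + h**2) - 4 = -4 + C + h**2)
(P + a(-18, -4 + 0*3))*(4861 + 4883) = (3434 + (-4 - 18 + (-4 + 0*3)**2))*(4861 + 4883) = (3434 + (-4 - 18 + (-4 + 0)**2))*9744 = (3434 + (-4 - 18 + (-4)**2))*9744 = (3434 + (-4 - 18 + 16))*9744 = (3434 - 6)*9744 = 3428*9744 = 33402432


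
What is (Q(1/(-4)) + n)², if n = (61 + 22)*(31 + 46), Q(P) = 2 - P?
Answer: 653978329/16 ≈ 4.0874e+7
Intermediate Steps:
n = 6391 (n = 83*77 = 6391)
(Q(1/(-4)) + n)² = ((2 - 1/(-4)) + 6391)² = ((2 - (-1)/4) + 6391)² = ((2 - 1*(-¼)) + 6391)² = ((2 + ¼) + 6391)² = (9/4 + 6391)² = (25573/4)² = 653978329/16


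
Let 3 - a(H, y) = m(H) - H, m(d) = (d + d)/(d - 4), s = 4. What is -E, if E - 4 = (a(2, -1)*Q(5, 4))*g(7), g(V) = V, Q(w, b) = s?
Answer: -200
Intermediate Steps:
Q(w, b) = 4
m(d) = 2*d/(-4 + d) (m(d) = (2*d)/(-4 + d) = 2*d/(-4 + d))
a(H, y) = 3 + H - 2*H/(-4 + H) (a(H, y) = 3 - (2*H/(-4 + H) - H) = 3 - (-H + 2*H/(-4 + H)) = 3 + (H - 2*H/(-4 + H)) = 3 + H - 2*H/(-4 + H))
E = 200 (E = 4 + (((-12 + 2² - 3*2)/(-4 + 2))*4)*7 = 4 + (((-12 + 4 - 6)/(-2))*4)*7 = 4 + (-½*(-14)*4)*7 = 4 + (7*4)*7 = 4 + 28*7 = 4 + 196 = 200)
-E = -1*200 = -200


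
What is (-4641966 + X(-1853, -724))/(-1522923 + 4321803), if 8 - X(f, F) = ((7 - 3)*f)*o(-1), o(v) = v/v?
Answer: -331039/199920 ≈ -1.6559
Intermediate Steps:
o(v) = 1
X(f, F) = 8 - 4*f (X(f, F) = 8 - (7 - 3)*f = 8 - 4*f)
(-4641966 + X(-1853, -724))/(-1522923 + 4321803) = (-4641966 + (8 - 4*(-1853)))/(-1522923 + 4321803) = (-4641966 + (8 + 7412))/2798880 = (-4641966 + 7420)*(1/2798880) = -4634546*1/2798880 = -331039/199920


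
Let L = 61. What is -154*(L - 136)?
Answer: 11550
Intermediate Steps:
-154*(L - 136) = -154*(61 - 136) = -154*(-75) = 11550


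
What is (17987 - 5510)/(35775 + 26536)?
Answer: 12477/62311 ≈ 0.20024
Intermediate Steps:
(17987 - 5510)/(35775 + 26536) = 12477/62311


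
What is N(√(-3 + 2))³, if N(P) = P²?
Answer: -1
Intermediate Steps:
N(√(-3 + 2))³ = ((√(-3 + 2))²)³ = ((√(-1))²)³ = (I²)³ = (-1)³ = -1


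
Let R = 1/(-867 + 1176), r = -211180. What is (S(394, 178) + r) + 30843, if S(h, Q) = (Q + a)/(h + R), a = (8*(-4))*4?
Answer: -21955473289/121747 ≈ -1.8034e+5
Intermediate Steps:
R = 1/309 ≈ 0.0032362
a = -128 (a = -32*4 = -128)
S(h, Q) = (-128 + Q)/(1/309 + h) (S(h, Q) = (Q - 128)/(h + 1/309) = (-128 + Q)/(1/309 + h))
(S(394, 178) + r) + 30843 = (309*(-128 + 178)/(1 + 309*394) - 211180) + 30843 = (309*50/(1 + 121746) - 211180) + 30843 = (309*50/121747 - 211180) + 30843 = (309*(1/121747)*50 - 211180) + 30843 = (15450/121747 - 211180) + 30843 = -25710516010/121747 + 30843 = -21955473289/121747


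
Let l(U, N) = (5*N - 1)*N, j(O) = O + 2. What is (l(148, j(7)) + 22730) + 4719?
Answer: 27845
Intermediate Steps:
j(O) = 2 + O
l(U, N) = N*(-1 + 5*N) (l(U, N) = (-1 + 5*N)*N = N*(-1 + 5*N))
(l(148, j(7)) + 22730) + 4719 = ((2 + 7)*(-1 + 5*(2 + 7)) + 22730) + 4719 = (9*(-1 + 5*9) + 22730) + 4719 = (9*(-1 + 45) + 22730) + 4719 = (9*44 + 22730) + 4719 = (396 + 22730) + 4719 = 23126 + 4719 = 27845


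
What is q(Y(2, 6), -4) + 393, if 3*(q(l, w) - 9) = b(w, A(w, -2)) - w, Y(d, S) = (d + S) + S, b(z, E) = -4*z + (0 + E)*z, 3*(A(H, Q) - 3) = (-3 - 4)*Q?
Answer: 3586/9 ≈ 398.44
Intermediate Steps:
A(H, Q) = 3 - 7*Q/3 (A(H, Q) = 3 + ((-3 - 4)*Q)/3 = 3 + (-7*Q)/3 = 3 - 7*Q/3)
b(z, E) = -4*z + E*z
Y(d, S) = d + 2*S (Y(d, S) = (S + d) + S = d + 2*S)
q(l, w) = 9 + 8*w/9 (q(l, w) = 9 + (w*(-4 + (3 - 7/3*(-2))) - w)/3 = 9 + (w*(-4 + (3 + 14/3)) - w)/3 = 9 + (w*(-4 + 23/3) - w)/3 = 9 + (w*(11/3) - w)/3 = 9 + (11*w/3 - w)/3 = 9 + (8*w/3)/3 = 9 + 8*w/9)
q(Y(2, 6), -4) + 393 = (9 + (8/9)*(-4)) + 393 = (9 - 32/9) + 393 = 49/9 + 393 = 3586/9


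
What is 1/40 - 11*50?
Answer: -21999/40 ≈ -549.97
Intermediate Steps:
1/40 - 11*50 = 1/40 - 550 = -21999/40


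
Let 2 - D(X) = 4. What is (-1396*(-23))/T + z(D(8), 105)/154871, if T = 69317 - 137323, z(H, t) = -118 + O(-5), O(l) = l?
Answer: -2490481403/5266078613 ≈ -0.47293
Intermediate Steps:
D(X) = -2 (D(X) = 2 - 1*4 = 2 - 4 = -2)
z(H, t) = -123 (z(H, t) = -118 - 5 = -123)
T = -68006
(-1396*(-23))/T + z(D(8), 105)/154871 = -1396*(-23)/(-68006) - 123/154871 = 32108*(-1/68006) - 123*1/154871 = -16054/34003 - 123/154871 = -2490481403/5266078613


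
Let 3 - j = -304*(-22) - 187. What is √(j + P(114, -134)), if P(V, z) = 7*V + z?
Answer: I*√5834 ≈ 76.381*I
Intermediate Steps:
P(V, z) = z + 7*V
j = -6498 (j = 3 - (-304*(-22) - 187) = 3 - (6688 - 187) = 3 - 1*6501 = 3 - 6501 = -6498)
√(j + P(114, -134)) = √(-6498 + (-134 + 7*114)) = √(-6498 + (-134 + 798)) = √(-6498 + 664) = √(-5834) = I*√5834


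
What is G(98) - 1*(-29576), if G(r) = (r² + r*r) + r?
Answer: 48882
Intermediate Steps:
G(r) = r + 2*r² (G(r) = (r² + r²) + r = 2*r² + r = r + 2*r²)
G(98) - 1*(-29576) = 98*(1 + 2*98) - 1*(-29576) = 98*(1 + 196) + 29576 = 98*197 + 29576 = 19306 + 29576 = 48882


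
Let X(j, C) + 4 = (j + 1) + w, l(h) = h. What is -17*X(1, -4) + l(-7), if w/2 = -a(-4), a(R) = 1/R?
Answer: 37/2 ≈ 18.500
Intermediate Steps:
w = 1/2 (w = 2*(-1/(-4)) = 2*(-1*(-1/4)) = 2*(1/4) = 1/2 ≈ 0.50000)
X(j, C) = -5/2 + j (X(j, C) = -4 + ((j + 1) + 1/2) = -4 + ((1 + j) + 1/2) = -4 + (3/2 + j) = -5/2 + j)
-17*X(1, -4) + l(-7) = -17*(-5/2 + 1) - 7 = -17*(-3/2) - 7 = 51/2 - 7 = 37/2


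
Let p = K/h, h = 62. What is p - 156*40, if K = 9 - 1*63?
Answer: -193467/31 ≈ -6240.9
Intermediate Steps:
K = -54 (K = 9 - 63 = -54)
p = -27/31 (p = -54/62 = -54*1/62 = -27/31 ≈ -0.87097)
p - 156*40 = -27/31 - 156*40 = -27/31 - 6240 = -193467/31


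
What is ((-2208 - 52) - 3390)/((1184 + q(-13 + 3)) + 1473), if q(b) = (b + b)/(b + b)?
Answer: -2825/1329 ≈ -2.1257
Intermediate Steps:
q(b) = 1 (q(b) = (2*b)/((2*b)) = (2*b)*(1/(2*b)) = 1)
((-2208 - 52) - 3390)/((1184 + q(-13 + 3)) + 1473) = ((-2208 - 52) - 3390)/((1184 + 1) + 1473) = (-2260 - 3390)/(1185 + 1473) = -5650/2658 = -5650*1/2658 = -2825/1329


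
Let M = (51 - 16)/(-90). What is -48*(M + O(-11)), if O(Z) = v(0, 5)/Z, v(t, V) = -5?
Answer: -104/33 ≈ -3.1515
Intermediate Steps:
O(Z) = -5/Z
M = -7/18 (M = 35*(-1/90) = -7/18 ≈ -0.38889)
-48*(M + O(-11)) = -48*(-7/18 - 5/(-11)) = -48*(-7/18 - 5*(-1/11)) = -48*(-7/18 + 5/11) = -48*13/198 = -104/33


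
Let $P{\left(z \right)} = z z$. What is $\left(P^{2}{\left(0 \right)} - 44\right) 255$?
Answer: $-11220$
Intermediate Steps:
$P{\left(z \right)} = z^{2}$
$\left(P^{2}{\left(0 \right)} - 44\right) 255 = \left(\left(0^{2}\right)^{2} - 44\right) 255 = \left(0^{2} - 44\right) 255 = \left(0 - 44\right) 255 = \left(-44\right) 255 = -11220$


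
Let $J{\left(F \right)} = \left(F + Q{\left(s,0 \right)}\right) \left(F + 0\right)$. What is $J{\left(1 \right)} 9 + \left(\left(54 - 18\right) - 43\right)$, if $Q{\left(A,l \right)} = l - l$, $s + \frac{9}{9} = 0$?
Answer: $2$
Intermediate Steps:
$s = -1$ ($s = -1 + 0 = -1$)
$Q{\left(A,l \right)} = 0$
$J{\left(F \right)} = F^{2}$ ($J{\left(F \right)} = \left(F + 0\right) \left(F + 0\right) = F F = F^{2}$)
$J{\left(1 \right)} 9 + \left(\left(54 - 18\right) - 43\right) = 1^{2} \cdot 9 + \left(\left(54 - 18\right) - 43\right) = 1 \cdot 9 + \left(36 - 43\right) = 9 - 7 = 2$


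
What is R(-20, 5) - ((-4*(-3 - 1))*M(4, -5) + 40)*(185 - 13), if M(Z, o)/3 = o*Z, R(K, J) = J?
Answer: 158245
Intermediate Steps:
M(Z, o) = 3*Z*o (M(Z, o) = 3*(o*Z) = 3*(Z*o) = 3*Z*o)
R(-20, 5) - ((-4*(-3 - 1))*M(4, -5) + 40)*(185 - 13) = 5 - ((-4*(-3 - 1))*(3*4*(-5)) + 40)*(185 - 13) = 5 - (-4*(-4)*(-60) + 40)*172 = 5 - (16*(-60) + 40)*172 = 5 - (-960 + 40)*172 = 5 - (-920)*172 = 5 - 1*(-158240) = 5 + 158240 = 158245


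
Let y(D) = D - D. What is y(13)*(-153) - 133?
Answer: -133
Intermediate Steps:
y(D) = 0
y(13)*(-153) - 133 = 0*(-153) - 133 = 0 - 133 = -133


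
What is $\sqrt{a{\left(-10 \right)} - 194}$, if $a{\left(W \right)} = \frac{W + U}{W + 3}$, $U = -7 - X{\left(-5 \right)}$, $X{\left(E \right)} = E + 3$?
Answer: $\frac{i \sqrt{9401}}{7} \approx 13.851 i$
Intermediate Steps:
$X{\left(E \right)} = 3 + E$
$U = -5$ ($U = -7 - \left(3 - 5\right) = -7 - -2 = -7 + 2 = -5$)
$a{\left(W \right)} = \frac{-5 + W}{3 + W}$ ($a{\left(W \right)} = \frac{W - 5}{W + 3} = \frac{-5 + W}{3 + W}$)
$\sqrt{a{\left(-10 \right)} - 194} = \sqrt{\frac{-5 - 10}{3 - 10} - 194} = \sqrt{\frac{1}{-7} \left(-15\right) - 194} = \sqrt{\left(- \frac{1}{7}\right) \left(-15\right) - 194} = \sqrt{\frac{15}{7} - 194} = \sqrt{- \frac{1343}{7}} = \frac{i \sqrt{9401}}{7}$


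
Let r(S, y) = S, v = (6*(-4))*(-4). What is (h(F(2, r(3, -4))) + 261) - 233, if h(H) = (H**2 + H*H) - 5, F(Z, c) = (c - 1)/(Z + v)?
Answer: 55225/2401 ≈ 23.001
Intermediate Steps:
v = 96 (v = -24*(-4) = 96)
F(Z, c) = (-1 + c)/(96 + Z) (F(Z, c) = (c - 1)/(Z + 96) = (-1 + c)/(96 + Z))
h(H) = -5 + 2*H**2 (h(H) = (H**2 + H**2) - 5 = 2*H**2 - 5 = -5 + 2*H**2)
(h(F(2, r(3, -4))) + 261) - 233 = ((-5 + 2*((-1 + 3)/(96 + 2))**2) + 261) - 233 = ((-5 + 2*(2/98)**2) + 261) - 233 = ((-5 + 2*((1/98)*2)**2) + 261) - 233 = ((-5 + 2*(1/49)**2) + 261) - 233 = ((-5 + 2*(1/2401)) + 261) - 233 = ((-5 + 2/2401) + 261) - 233 = (-12003/2401 + 261) - 233 = 614658/2401 - 233 = 55225/2401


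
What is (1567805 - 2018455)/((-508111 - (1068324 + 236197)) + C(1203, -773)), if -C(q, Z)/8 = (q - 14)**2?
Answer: 9013/262448 ≈ 0.034342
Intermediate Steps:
C(q, Z) = -8*(-14 + q)**2 (C(q, Z) = -8*(q - 14)**2 = -8*(-14 + q)**2)
(1567805 - 2018455)/((-508111 - (1068324 + 236197)) + C(1203, -773)) = (1567805 - 2018455)/((-508111 - (1068324 + 236197)) - 8*(-14 + 1203)**2) = -450650/((-508111 - 1*1304521) - 8*1189**2) = -450650/((-508111 - 1304521) - 8*1413721) = -450650/(-1812632 - 11309768) = -450650/(-13122400) = -450650*(-1/13122400) = 9013/262448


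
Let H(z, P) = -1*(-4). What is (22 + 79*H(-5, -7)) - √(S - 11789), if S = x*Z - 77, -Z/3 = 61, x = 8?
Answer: 338 - I*√13330 ≈ 338.0 - 115.46*I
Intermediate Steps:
Z = -183 (Z = -3*61 = -183)
S = -1541 (S = 8*(-183) - 77 = -1464 - 77 = -1541)
H(z, P) = 4
(22 + 79*H(-5, -7)) - √(S - 11789) = (22 + 79*4) - √(-1541 - 11789) = (22 + 316) - √(-13330) = 338 - I*√13330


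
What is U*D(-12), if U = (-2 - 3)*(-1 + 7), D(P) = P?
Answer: 360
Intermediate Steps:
U = -30 (U = -5*6 = -30)
U*D(-12) = -30*(-12) = 360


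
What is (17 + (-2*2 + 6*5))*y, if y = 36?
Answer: 1548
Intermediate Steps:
(17 + (-2*2 + 6*5))*y = (17 + (-2*2 + 6*5))*36 = (17 + (-4 + 30))*36 = (17 + 26)*36 = 43*36 = 1548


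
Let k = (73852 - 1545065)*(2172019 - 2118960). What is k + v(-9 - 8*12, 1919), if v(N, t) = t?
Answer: -78061088648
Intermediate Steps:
k = -78061090567 (k = -1471213*53059 = -78061090567)
k + v(-9 - 8*12, 1919) = -78061090567 + 1919 = -78061088648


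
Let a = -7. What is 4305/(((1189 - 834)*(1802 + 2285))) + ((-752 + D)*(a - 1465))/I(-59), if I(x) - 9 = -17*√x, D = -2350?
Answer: 2981231114511/1242828091 + 19406112*I*√59/4283 ≈ 2398.7 + 34803.0*I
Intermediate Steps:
I(x) = 9 - 17*√x
4305/(((1189 - 834)*(1802 + 2285))) + ((-752 + D)*(a - 1465))/I(-59) = 4305/(((1189 - 834)*(1802 + 2285))) + ((-752 - 2350)*(-7 - 1465))/(9 - 17*I*√59) = 4305/((355*4087)) + (-3102*(-1472))/(9 - 17*I*√59) = 4305/1450885 + 4566144/(9 - 17*I*√59) = 4305*(1/1450885) + 4566144/(9 - 17*I*√59) = 861/290177 + 4566144/(9 - 17*I*√59)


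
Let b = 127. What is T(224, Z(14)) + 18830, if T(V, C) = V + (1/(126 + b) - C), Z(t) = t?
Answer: 4817121/253 ≈ 19040.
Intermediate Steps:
T(V, C) = 1/253 + V - C (T(V, C) = V + (1/(126 + 127) - C) = V + (1/253 - C) = 1/253 + V - C)
T(224, Z(14)) + 18830 = (1/253 + 224 - 1*14) + 18830 = (1/253 + 224 - 14) + 18830 = 53131/253 + 18830 = 4817121/253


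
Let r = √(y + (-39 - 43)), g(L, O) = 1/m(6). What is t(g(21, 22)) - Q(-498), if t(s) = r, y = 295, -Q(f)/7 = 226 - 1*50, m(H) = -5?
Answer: 1232 + √213 ≈ 1246.6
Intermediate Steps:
Q(f) = -1232 (Q(f) = -7*(226 - 1*50) = -7*(226 - 50) = -7*176 = -1232)
g(L, O) = -⅕ (g(L, O) = 1/(-5) = -⅕)
r = √213 (r = √(295 + (-39 - 43)) = √(295 - 82) = √213 ≈ 14.595)
t(s) = √213
t(g(21, 22)) - Q(-498) = √213 - 1*(-1232) = √213 + 1232 = 1232 + √213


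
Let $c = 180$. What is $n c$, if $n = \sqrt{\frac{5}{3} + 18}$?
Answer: $60 \sqrt{177} \approx 798.25$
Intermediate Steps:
$n = \frac{\sqrt{177}}{3}$ ($n = \sqrt{5 \cdot \frac{1}{3} + 18} = \sqrt{\frac{5}{3} + 18} = \sqrt{\frac{59}{3}} = \frac{\sqrt{177}}{3} \approx 4.4347$)
$n c = \frac{\sqrt{177}}{3} \cdot 180 = 60 \sqrt{177}$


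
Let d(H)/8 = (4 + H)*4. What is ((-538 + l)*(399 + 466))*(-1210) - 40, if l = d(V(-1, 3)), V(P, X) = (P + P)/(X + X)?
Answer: 1320872180/3 ≈ 4.4029e+8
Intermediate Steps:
V(P, X) = P/X (V(P, X) = (2*P)/((2*X)) = (2*P)*(1/(2*X)) = P/X)
d(H) = 128 + 32*H (d(H) = 8*((4 + H)*4) = 8*(16 + 4*H) = 128 + 32*H)
l = 352/3 (l = 128 + 32*(-1/3) = 128 + 32*(-1*⅓) = 128 + 32*(-⅓) = 128 - 32/3 = 352/3 ≈ 117.33)
((-538 + l)*(399 + 466))*(-1210) - 40 = ((-538 + 352/3)*(399 + 466))*(-1210) - 40 = -1262/3*865*(-1210) - 40 = -1091630/3*(-1210) - 40 = 1320872300/3 - 40 = 1320872180/3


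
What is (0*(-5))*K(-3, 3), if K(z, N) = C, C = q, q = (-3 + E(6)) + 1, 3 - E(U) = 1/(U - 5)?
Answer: 0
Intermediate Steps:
E(U) = 3 - 1/(-5 + U) (E(U) = 3 - 1/(U - 5) = 3 - 1/(-5 + U))
q = 0 (q = (-3 + (-16 + 3*6)/(-5 + 6)) + 1 = (-3 + (-16 + 18)/1) + 1 = (-3 + 1*2) + 1 = (-3 + 2) + 1 = -1 + 1 = 0)
C = 0
K(z, N) = 0
(0*(-5))*K(-3, 3) = (0*(-5))*0 = 0*0 = 0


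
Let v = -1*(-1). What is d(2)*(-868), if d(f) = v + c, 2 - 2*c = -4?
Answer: -3472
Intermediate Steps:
v = 1
c = 3 (c = 1 - ½*(-4) = 1 + 2 = 3)
d(f) = 4 (d(f) = 1 + 3 = 4)
d(2)*(-868) = 4*(-868) = -3472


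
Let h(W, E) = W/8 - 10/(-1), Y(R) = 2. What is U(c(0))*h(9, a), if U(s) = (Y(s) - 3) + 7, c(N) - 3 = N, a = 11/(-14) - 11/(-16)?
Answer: 267/4 ≈ 66.750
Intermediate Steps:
a = -11/112 (a = 11*(-1/14) - 11*(-1/16) = -11/14 + 11/16 = -11/112 ≈ -0.098214)
c(N) = 3 + N
U(s) = 6 (U(s) = (2 - 3) + 7 = -1 + 7 = 6)
h(W, E) = 10 + W/8 (h(W, E) = W*(⅛) - 10*(-1) = W/8 + 10 = 10 + W/8)
U(c(0))*h(9, a) = 6*(10 + (⅛)*9) = 6*(10 + 9/8) = 6*(89/8) = 267/4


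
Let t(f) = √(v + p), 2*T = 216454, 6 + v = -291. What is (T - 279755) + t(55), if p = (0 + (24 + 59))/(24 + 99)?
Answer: -171528 + 4*I*√280194/123 ≈ -1.7153e+5 + 17.214*I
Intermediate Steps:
v = -297 (v = -6 - 291 = -297)
p = 83/123 (p = (0 + 83)/123 = 83*(1/123) = 83/123 ≈ 0.67480)
T = 108227 (T = (½)*216454 = 108227)
t(f) = 4*I*√280194/123 (t(f) = √(-297 + 83/123) = √(-36448/123) = 4*I*√280194/123)
(T - 279755) + t(55) = (108227 - 279755) + 4*I*√280194/123 = -171528 + 4*I*√280194/123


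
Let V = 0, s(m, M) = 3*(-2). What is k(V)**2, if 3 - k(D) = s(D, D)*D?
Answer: 9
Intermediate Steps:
s(m, M) = -6
k(D) = 3 + 6*D (k(D) = 3 - (-6)*D = 3 + 6*D)
k(V)**2 = (3 + 6*0)**2 = (3 + 0)**2 = 3**2 = 9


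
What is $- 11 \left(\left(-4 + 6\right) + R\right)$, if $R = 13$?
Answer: $-165$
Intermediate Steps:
$- 11 \left(\left(-4 + 6\right) + R\right) = - 11 \left(\left(-4 + 6\right) + 13\right) = - 11 \left(2 + 13\right) = \left(-11\right) 15 = -165$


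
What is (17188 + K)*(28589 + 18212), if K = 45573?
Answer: 2937277561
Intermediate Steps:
(17188 + K)*(28589 + 18212) = (17188 + 45573)*(28589 + 18212) = 62761*46801 = 2937277561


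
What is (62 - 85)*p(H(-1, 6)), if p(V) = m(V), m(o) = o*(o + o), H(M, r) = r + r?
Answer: -6624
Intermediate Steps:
H(M, r) = 2*r
m(o) = 2*o² (m(o) = o*(2*o) = 2*o²)
p(V) = 2*V²
(62 - 85)*p(H(-1, 6)) = (62 - 85)*(2*(2*6)²) = -46*12² = -46*144 = -23*288 = -6624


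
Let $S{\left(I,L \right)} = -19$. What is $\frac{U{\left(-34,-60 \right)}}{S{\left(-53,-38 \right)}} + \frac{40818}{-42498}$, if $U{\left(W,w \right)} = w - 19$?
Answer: $\frac{430300}{134577} \approx 3.1974$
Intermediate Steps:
$U{\left(W,w \right)} = -19 + w$ ($U{\left(W,w \right)} = w - 19 = -19 + w$)
$\frac{U{\left(-34,-60 \right)}}{S{\left(-53,-38 \right)}} + \frac{40818}{-42498} = \frac{-19 - 60}{-19} + \frac{40818}{-42498} = \left(-79\right) \left(- \frac{1}{19}\right) + 40818 \left(- \frac{1}{42498}\right) = \frac{79}{19} - \frac{6803}{7083} = \frac{430300}{134577}$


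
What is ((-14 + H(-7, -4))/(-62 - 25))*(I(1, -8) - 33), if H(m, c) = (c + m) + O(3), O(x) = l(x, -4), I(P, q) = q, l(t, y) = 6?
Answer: -779/87 ≈ -8.9540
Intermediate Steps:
O(x) = 6
H(m, c) = 6 + c + m (H(m, c) = (c + m) + 6 = 6 + c + m)
((-14 + H(-7, -4))/(-62 - 25))*(I(1, -8) - 33) = ((-14 + (6 - 4 - 7))/(-62 - 25))*(-8 - 33) = ((-14 - 5)/(-87))*(-41) = -19*(-1/87)*(-41) = (19/87)*(-41) = -779/87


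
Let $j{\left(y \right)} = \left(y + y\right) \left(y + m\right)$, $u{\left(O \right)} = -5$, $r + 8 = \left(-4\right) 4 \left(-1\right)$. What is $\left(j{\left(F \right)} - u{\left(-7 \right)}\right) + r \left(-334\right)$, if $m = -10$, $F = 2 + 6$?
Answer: $-2699$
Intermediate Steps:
$r = 8$ ($r = -8 + \left(-4\right) 4 \left(-1\right) = -8 - -16 = -8 + 16 = 8$)
$F = 8$
$j{\left(y \right)} = 2 y \left(-10 + y\right)$ ($j{\left(y \right)} = \left(y + y\right) \left(y - 10\right) = 2 y \left(-10 + y\right)$)
$\left(j{\left(F \right)} - u{\left(-7 \right)}\right) + r \left(-334\right) = \left(2 \cdot 8 \left(-10 + 8\right) - -5\right) + 8 \left(-334\right) = \left(2 \cdot 8 \left(-2\right) + 5\right) - 2672 = \left(-32 + 5\right) - 2672 = -27 - 2672 = -2699$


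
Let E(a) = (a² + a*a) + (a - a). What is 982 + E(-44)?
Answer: 4854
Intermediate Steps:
E(a) = 2*a² (E(a) = (a² + a²) + 0 = 2*a² + 0 = 2*a²)
982 + E(-44) = 982 + 2*(-44)² = 982 + 2*1936 = 982 + 3872 = 4854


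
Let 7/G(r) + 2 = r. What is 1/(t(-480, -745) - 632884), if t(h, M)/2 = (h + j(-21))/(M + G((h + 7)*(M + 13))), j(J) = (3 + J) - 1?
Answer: -36849189/23321212768000 ≈ -1.5801e-6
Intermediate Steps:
G(r) = 7/(-2 + r)
j(J) = 2 + J
t(h, M) = 2*(-19 + h)/(M + 7/(-2 + (7 + h)*(13 + M))) (t(h, M) = 2*((h + (2 - 21))/(M + 7/(-2 + (h + 7)*(M + 13)))) = 2*((h - 19)/(M + 7/(-2 + (7 + h)*(13 + M)))) = 2*((-19 + h)/(M + 7/(-2 + (7 + h)*(13 + M)))) = 2*(-19 + h)/(M + 7/(-2 + (7 + h)*(13 + M))))
1/(t(-480, -745) - 632884) = 1/(2*(-19 - 480)*(89 + 7*(-745) + 13*(-480) - 745*(-480))/(7 - 745*(89 + 7*(-745) + 13*(-480) - 745*(-480))) - 632884) = 1/(2*(-499)*(89 - 5215 - 6240 + 357600)/(7 - 745*(89 - 5215 - 6240 + 357600)) - 632884) = 1/(2*(-499)*346234/(7 - 745*346234) - 632884) = 1/(2*(-499)*346234/(7 - 257944330) - 632884) = 1/(2*(-499)*346234/(-257944323) - 632884) = 1/(2*(-1/257944323)*(-499)*346234 - 632884) = 1/(49363076/36849189 - 632884) = 1/(-23321212768000/36849189) = -36849189/23321212768000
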